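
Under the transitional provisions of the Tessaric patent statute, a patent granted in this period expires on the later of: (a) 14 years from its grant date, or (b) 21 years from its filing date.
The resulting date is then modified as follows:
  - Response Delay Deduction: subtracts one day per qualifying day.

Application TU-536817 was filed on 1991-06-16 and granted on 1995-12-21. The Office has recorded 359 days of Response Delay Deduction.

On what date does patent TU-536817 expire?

2011-06-23

(a) grant + 14 years → 21 December 2009.
(b) filing + 21 years → 16 June 2012.
Later of the two: 16 June 2012.
Response Delay Deduction: −359 days → 23 June 2011.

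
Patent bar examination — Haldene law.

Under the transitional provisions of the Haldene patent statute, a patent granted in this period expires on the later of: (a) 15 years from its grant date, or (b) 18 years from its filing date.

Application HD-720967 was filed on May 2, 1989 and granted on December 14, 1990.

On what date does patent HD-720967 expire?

(a) grant + 15 years → 14 December 2005.
(b) filing + 18 years → 2 May 2007.
Later of the two: 2 May 2007.

2007-05-02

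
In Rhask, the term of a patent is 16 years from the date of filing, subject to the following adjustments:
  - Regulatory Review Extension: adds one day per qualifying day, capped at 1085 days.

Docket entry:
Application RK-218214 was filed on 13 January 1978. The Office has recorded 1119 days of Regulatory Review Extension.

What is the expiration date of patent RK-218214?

1997-01-02

Base term: filing date + 16 years → 13 January 1994.
Regulatory Review Extension: 1119 days claimed exceeds the 1085-day cap, so +1085 days → 2 January 1997.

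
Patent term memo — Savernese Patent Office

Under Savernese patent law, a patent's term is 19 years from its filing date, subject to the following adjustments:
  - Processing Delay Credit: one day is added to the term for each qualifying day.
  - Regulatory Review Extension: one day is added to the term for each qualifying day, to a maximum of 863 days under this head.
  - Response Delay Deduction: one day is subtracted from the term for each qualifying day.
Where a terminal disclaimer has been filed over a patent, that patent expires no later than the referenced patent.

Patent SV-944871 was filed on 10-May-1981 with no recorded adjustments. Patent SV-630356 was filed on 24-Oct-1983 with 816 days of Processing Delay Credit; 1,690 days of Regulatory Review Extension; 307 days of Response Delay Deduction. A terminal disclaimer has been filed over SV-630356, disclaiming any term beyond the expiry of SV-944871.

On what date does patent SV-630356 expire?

Natural term of SV-630356:
  Base: filing + 19 years → 24 October 2002.
  Processing Delay Credit: +816 days → 17 January 2005.
  Regulatory Review Extension: 1690 days claimed exceeds the 863-day cap, so +863 days → 30 May 2007.
  Response Delay Deduction: −307 days → 27 July 2006.
Expiry of referenced patent SV-944871:
  Base: filing + 19 years → 10 May 2000.
Terminal disclaimer: SV-630356 expires on the earlier of 27 July 2006 and 10 May 2000.

May 10, 2000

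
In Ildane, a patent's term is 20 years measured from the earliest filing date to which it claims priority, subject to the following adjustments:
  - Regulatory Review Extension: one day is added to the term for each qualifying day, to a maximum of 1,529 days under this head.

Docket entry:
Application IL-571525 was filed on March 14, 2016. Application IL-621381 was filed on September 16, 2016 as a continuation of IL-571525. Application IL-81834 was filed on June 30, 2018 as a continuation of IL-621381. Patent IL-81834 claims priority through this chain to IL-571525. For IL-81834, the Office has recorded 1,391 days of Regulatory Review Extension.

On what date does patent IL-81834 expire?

January 4, 2040

Earliest priority filing: 14 March 2016.
Base term: 14 March 2016 + 20 years → 14 March 2036.
Regulatory Review Extension: 1391 days (within the 1529-day cap) → +1391 days → 4 January 2040.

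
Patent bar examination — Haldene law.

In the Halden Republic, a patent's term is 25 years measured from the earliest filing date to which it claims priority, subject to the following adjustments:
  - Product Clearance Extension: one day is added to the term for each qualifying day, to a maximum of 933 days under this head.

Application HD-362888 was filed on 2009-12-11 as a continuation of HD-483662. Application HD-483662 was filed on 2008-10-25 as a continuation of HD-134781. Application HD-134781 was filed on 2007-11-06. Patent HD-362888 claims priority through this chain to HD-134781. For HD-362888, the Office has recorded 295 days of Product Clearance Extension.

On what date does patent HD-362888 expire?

Earliest priority filing: 6 November 2007.
Base term: 6 November 2007 + 25 years → 6 November 2032.
Product Clearance Extension: 295 days (within the 933-day cap) → +295 days → 28 August 2033.

August 28, 2033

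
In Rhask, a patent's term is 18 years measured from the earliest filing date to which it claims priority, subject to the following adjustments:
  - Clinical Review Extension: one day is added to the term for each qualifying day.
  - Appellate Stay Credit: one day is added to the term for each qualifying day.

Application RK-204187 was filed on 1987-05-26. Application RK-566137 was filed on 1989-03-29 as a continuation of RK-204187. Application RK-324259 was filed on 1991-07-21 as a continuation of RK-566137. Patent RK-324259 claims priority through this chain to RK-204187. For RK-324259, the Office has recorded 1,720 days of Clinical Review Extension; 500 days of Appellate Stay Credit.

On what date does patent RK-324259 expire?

Earliest priority filing: 26 May 1987.
Base term: 26 May 1987 + 18 years → 26 May 2005.
Clinical Review Extension: +1720 days → 9 February 2010.
Appellate Stay Credit: +500 days → 24 June 2011.

June 24, 2011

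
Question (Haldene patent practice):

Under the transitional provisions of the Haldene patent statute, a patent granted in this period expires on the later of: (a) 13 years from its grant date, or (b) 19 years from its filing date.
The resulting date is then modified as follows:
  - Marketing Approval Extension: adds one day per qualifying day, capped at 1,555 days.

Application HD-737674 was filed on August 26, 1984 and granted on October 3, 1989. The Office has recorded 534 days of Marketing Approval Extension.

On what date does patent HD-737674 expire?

(a) grant + 13 years → 3 October 2002.
(b) filing + 19 years → 26 August 2003.
Later of the two: 26 August 2003.
Marketing Approval Extension: 534 days (within the 1555-day cap) → +534 days → 10 February 2005.

2005-02-10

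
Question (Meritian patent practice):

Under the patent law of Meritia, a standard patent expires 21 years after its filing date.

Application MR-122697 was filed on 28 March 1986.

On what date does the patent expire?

Filing date + 21 years → 28 March 2007.

2007-03-28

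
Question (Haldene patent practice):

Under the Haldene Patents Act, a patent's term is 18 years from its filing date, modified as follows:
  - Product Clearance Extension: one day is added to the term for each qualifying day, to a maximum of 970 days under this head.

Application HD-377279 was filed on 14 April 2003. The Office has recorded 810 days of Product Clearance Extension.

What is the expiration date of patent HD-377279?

Base term: filing date + 18 years → 14 April 2021.
Product Clearance Extension: 810 days (within the 970-day cap) → +810 days → 3 July 2023.

July 3, 2023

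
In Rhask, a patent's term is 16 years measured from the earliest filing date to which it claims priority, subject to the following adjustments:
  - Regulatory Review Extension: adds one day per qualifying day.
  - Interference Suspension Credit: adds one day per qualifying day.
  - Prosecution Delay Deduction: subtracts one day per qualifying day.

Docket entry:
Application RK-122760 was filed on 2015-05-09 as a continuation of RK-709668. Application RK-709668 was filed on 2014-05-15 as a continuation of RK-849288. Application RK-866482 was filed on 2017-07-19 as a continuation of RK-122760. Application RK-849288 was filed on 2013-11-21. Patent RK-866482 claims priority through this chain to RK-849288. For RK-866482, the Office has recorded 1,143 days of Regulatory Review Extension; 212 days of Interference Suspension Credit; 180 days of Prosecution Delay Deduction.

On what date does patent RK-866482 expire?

Earliest priority filing: 21 November 2013.
Base term: 21 November 2013 + 16 years → 21 November 2029.
Regulatory Review Extension: +1143 days → 7 January 2033.
Interference Suspension Credit: +212 days → 7 August 2033.
Prosecution Delay Deduction: −180 days → 8 February 2033.

February 8, 2033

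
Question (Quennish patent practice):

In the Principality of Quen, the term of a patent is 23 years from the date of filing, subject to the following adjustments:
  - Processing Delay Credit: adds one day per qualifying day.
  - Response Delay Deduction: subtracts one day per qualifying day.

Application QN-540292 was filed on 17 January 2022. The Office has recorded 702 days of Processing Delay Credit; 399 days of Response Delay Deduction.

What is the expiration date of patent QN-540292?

Base term: filing date + 23 years → 17 January 2045.
Processing Delay Credit: +702 days → 20 December 2046.
Response Delay Deduction: −399 days → 16 November 2045.

November 16, 2045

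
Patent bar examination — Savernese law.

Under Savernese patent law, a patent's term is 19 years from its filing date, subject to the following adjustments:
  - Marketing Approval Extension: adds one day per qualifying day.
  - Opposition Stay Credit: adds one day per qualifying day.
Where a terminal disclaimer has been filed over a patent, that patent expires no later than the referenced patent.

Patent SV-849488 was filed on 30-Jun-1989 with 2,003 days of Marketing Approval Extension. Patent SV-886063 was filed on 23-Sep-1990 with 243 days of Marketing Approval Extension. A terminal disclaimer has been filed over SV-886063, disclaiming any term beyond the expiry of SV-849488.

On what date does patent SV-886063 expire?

2010-05-24

Natural term of SV-886063:
  Base: filing + 19 years → 23 September 2009.
  Marketing Approval Extension: +243 days → 24 May 2010.
Expiry of referenced patent SV-849488:
  Base: filing + 19 years → 30 June 2008.
  Marketing Approval Extension: +2003 days → 24 December 2013.
Terminal disclaimer: SV-886063 expires on the earlier of 24 May 2010 and 24 December 2013.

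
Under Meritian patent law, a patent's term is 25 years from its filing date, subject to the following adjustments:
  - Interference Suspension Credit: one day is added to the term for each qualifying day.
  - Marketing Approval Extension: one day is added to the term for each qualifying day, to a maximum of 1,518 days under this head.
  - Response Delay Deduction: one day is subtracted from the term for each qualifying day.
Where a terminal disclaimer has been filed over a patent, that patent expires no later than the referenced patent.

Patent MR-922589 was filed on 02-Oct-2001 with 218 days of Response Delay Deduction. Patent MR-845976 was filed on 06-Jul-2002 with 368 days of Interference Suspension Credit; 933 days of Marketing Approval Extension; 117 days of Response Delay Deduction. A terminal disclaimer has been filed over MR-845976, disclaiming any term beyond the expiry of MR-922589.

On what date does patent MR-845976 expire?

Natural term of MR-845976:
  Base: filing + 25 years → 6 July 2027.
  Interference Suspension Credit: +368 days → 8 July 2028.
  Marketing Approval Extension: 933 days (within the 1518-day cap) → +933 days → 27 January 2031.
  Response Delay Deduction: −117 days → 2 October 2030.
Expiry of referenced patent MR-922589:
  Base: filing + 25 years → 2 October 2026.
  Response Delay Deduction: −218 days → 26 February 2026.
Terminal disclaimer: MR-845976 expires on the earlier of 2 October 2030 and 26 February 2026.

2026-02-26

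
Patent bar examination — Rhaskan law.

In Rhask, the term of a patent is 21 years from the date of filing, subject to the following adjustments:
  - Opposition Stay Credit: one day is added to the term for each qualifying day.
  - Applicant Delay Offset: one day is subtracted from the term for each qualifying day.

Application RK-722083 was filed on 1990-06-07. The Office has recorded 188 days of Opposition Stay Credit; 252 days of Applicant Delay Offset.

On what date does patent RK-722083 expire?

2011-04-04

Base term: filing date + 21 years → 7 June 2011.
Opposition Stay Credit: +188 days → 12 December 2011.
Applicant Delay Offset: −252 days → 4 April 2011.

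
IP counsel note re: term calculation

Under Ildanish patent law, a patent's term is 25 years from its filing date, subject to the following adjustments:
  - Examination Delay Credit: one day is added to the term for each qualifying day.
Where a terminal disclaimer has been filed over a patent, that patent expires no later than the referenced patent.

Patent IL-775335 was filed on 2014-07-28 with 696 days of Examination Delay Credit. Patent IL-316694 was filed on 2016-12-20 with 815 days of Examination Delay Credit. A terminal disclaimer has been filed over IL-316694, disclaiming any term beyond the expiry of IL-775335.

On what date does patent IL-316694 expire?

June 23, 2041

Natural term of IL-316694:
  Base: filing + 25 years → 20 December 2041.
  Examination Delay Credit: +815 days → 14 March 2044.
Expiry of referenced patent IL-775335:
  Base: filing + 25 years → 28 July 2039.
  Examination Delay Credit: +696 days → 23 June 2041.
Terminal disclaimer: IL-316694 expires on the earlier of 14 March 2044 and 23 June 2041.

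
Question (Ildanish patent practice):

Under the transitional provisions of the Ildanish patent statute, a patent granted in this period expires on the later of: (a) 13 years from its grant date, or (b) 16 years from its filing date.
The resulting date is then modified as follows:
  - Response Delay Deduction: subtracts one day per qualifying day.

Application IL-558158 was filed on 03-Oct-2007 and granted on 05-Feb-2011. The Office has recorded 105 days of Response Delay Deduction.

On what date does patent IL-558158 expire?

2023-10-23

(a) grant + 13 years → 5 February 2024.
(b) filing + 16 years → 3 October 2023.
Later of the two: 5 February 2024.
Response Delay Deduction: −105 days → 23 October 2023.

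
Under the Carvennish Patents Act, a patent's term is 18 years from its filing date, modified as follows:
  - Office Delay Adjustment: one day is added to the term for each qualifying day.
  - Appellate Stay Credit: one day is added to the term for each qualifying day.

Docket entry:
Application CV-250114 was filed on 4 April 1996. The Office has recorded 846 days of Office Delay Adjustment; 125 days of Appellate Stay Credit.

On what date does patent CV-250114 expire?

Base term: filing date + 18 years → 4 April 2014.
Office Delay Adjustment: +846 days → 28 July 2016.
Appellate Stay Credit: +125 days → 30 November 2016.

2016-11-30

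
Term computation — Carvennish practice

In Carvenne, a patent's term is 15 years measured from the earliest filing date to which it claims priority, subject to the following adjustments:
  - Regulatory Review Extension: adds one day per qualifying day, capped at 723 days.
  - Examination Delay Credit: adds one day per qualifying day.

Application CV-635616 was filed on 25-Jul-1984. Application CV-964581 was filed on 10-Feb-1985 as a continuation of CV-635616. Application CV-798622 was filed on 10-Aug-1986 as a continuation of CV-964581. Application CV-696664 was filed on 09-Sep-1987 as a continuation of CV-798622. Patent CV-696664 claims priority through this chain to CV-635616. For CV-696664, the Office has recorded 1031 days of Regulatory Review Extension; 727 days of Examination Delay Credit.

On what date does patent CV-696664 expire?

Earliest priority filing: 25 July 1984.
Base term: 25 July 1984 + 15 years → 25 July 1999.
Regulatory Review Extension: 1031 days claimed exceeds the 723-day cap, so +723 days → 17 July 2001.
Examination Delay Credit: +727 days → 14 July 2003.

2003-07-14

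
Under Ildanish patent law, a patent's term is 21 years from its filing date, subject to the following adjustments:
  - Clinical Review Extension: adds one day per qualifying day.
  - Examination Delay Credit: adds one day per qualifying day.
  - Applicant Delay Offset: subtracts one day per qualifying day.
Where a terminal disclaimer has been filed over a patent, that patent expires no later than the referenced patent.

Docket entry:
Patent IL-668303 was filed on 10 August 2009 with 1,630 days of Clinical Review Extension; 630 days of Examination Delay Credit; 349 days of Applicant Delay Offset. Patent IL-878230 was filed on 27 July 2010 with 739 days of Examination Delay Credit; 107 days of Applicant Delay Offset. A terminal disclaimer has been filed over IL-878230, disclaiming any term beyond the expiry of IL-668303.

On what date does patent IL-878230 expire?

2033-04-19

Natural term of IL-878230:
  Base: filing + 21 years → 27 July 2031.
  Examination Delay Credit: +739 days → 4 August 2033.
  Applicant Delay Offset: −107 days → 19 April 2033.
Expiry of referenced patent IL-668303:
  Base: filing + 21 years → 10 August 2030.
  Clinical Review Extension: +1630 days → 26 January 2035.
  Examination Delay Credit: +630 days → 17 October 2036.
  Applicant Delay Offset: −349 days → 3 November 2035.
Terminal disclaimer: IL-878230 expires on the earlier of 19 April 2033 and 3 November 2035.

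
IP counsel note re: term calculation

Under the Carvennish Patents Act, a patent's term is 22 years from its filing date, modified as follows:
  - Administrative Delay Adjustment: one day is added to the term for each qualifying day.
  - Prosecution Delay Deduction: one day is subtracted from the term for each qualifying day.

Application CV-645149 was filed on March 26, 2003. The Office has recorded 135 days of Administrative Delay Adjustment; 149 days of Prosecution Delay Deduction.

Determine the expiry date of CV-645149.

Base term: filing date + 22 years → 26 March 2025.
Administrative Delay Adjustment: +135 days → 8 August 2025.
Prosecution Delay Deduction: −149 days → 12 March 2025.

March 12, 2025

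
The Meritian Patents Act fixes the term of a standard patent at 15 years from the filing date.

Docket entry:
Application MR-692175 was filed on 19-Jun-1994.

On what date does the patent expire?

Filing date + 15 years → 19 June 2009.

2009-06-19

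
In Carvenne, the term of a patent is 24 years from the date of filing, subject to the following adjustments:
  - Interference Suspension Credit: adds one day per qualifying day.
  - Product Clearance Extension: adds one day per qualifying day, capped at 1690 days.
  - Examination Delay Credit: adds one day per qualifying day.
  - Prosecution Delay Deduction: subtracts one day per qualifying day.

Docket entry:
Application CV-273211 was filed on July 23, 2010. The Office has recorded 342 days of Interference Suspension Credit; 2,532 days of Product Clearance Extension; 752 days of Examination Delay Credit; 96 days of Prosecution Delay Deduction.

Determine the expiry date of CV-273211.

Base term: filing date + 24 years → 23 July 2034.
Interference Suspension Credit: +342 days → 30 June 2035.
Product Clearance Extension: 2532 days claimed exceeds the 1690-day cap, so +1690 days → 14 February 2040.
Examination Delay Credit: +752 days → 7 March 2042.
Prosecution Delay Deduction: −96 days → 1 December 2041.

2041-12-01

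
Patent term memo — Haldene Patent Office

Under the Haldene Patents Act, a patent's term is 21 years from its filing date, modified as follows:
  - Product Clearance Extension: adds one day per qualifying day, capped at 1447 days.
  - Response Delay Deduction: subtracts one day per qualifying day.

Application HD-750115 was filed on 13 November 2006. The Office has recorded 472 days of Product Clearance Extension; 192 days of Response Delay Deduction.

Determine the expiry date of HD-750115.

August 19, 2028

Base term: filing date + 21 years → 13 November 2027.
Product Clearance Extension: 472 days (within the 1447-day cap) → +472 days → 27 February 2029.
Response Delay Deduction: −192 days → 19 August 2028.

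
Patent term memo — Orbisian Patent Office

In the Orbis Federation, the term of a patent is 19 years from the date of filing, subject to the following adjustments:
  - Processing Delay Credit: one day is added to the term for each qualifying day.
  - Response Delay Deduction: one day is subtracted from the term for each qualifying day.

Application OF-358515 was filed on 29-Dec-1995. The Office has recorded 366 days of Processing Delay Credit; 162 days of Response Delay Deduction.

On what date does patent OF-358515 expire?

July 21, 2015

Base term: filing date + 19 years → 29 December 2014.
Processing Delay Credit: +366 days → 30 December 2015.
Response Delay Deduction: −162 days → 21 July 2015.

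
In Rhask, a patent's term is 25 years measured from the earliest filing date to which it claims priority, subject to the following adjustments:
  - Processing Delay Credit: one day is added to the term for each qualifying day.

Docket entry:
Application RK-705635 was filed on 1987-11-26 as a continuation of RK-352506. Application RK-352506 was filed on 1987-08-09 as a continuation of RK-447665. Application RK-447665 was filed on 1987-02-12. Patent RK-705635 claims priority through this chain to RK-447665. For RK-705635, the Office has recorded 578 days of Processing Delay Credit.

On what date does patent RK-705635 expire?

Earliest priority filing: 12 February 1987.
Base term: 12 February 1987 + 25 years → 12 February 2012.
Processing Delay Credit: +578 days → 12 September 2013.

2013-09-12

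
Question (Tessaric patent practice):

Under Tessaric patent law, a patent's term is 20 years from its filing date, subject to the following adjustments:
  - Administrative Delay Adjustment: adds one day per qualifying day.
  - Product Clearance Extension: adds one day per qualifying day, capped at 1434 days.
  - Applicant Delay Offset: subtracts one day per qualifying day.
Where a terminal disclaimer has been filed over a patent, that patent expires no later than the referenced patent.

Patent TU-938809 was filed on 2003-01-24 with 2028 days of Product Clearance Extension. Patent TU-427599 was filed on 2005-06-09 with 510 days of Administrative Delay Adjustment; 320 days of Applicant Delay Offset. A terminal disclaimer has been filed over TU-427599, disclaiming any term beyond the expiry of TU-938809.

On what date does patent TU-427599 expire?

Natural term of TU-427599:
  Base: filing + 20 years → 9 June 2025.
  Administrative Delay Adjustment: +510 days → 1 November 2026.
  Applicant Delay Offset: −320 days → 16 December 2025.
Expiry of referenced patent TU-938809:
  Base: filing + 20 years → 24 January 2023.
  Product Clearance Extension: 2028 days claimed exceeds the 1434-day cap, so +1434 days → 28 December 2026.
Terminal disclaimer: TU-427599 expires on the earlier of 16 December 2025 and 28 December 2026.

2025-12-16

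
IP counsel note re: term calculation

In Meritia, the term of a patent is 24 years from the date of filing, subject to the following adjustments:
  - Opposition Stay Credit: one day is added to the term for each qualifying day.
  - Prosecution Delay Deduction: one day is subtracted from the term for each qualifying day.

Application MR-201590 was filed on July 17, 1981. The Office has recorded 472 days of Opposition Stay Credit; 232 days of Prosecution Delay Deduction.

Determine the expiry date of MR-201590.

March 14, 2006

Base term: filing date + 24 years → 17 July 2005.
Opposition Stay Credit: +472 days → 1 November 2006.
Prosecution Delay Deduction: −232 days → 14 March 2006.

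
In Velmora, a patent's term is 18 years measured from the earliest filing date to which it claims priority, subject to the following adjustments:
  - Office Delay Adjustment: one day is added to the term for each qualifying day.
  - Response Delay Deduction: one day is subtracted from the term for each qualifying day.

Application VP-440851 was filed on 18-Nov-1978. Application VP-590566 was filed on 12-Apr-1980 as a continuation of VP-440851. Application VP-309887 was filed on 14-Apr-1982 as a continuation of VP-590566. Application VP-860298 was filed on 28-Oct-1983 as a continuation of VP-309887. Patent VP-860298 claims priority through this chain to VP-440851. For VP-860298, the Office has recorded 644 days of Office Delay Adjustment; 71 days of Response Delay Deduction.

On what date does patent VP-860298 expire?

June 14, 1998

Earliest priority filing: 18 November 1978.
Base term: 18 November 1978 + 18 years → 18 November 1996.
Office Delay Adjustment: +644 days → 24 August 1998.
Response Delay Deduction: −71 days → 14 June 1998.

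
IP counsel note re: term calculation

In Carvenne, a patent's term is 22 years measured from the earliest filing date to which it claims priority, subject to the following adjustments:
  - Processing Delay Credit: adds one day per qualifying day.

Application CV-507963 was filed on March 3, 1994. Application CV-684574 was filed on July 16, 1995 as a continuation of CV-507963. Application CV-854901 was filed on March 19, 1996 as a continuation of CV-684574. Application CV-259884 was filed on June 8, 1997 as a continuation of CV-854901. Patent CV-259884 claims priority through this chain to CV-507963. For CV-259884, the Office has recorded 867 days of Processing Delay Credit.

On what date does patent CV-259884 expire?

2018-07-18

Earliest priority filing: 3 March 1994.
Base term: 3 March 1994 + 22 years → 3 March 2016.
Processing Delay Credit: +867 days → 18 July 2018.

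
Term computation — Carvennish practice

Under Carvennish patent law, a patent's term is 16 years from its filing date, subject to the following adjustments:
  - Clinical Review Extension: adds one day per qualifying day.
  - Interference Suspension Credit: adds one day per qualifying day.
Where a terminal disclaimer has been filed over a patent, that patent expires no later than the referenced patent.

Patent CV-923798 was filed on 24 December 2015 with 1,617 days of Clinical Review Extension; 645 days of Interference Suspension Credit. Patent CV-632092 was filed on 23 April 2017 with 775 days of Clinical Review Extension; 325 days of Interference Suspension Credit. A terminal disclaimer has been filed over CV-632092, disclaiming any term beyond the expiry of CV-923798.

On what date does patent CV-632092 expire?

2036-04-27

Natural term of CV-632092:
  Base: filing + 16 years → 23 April 2033.
  Clinical Review Extension: +775 days → 7 June 2035.
  Interference Suspension Credit: +325 days → 27 April 2036.
Expiry of referenced patent CV-923798:
  Base: filing + 16 years → 24 December 2031.
  Clinical Review Extension: +1617 days → 28 May 2036.
  Interference Suspension Credit: +645 days → 4 March 2038.
Terminal disclaimer: CV-632092 expires on the earlier of 27 April 2036 and 4 March 2038.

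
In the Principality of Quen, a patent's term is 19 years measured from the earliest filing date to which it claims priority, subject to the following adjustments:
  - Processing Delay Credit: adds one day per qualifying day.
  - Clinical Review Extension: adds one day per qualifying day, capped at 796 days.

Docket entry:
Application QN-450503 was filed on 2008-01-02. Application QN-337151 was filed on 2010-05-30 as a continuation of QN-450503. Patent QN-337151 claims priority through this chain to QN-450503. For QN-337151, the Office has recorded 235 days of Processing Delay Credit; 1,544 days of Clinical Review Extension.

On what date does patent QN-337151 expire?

Earliest priority filing: 2 January 2008.
Base term: 2 January 2008 + 19 years → 2 January 2027.
Processing Delay Credit: +235 days → 25 August 2027.
Clinical Review Extension: 1544 days claimed exceeds the 796-day cap, so +796 days → 29 October 2029.

October 29, 2029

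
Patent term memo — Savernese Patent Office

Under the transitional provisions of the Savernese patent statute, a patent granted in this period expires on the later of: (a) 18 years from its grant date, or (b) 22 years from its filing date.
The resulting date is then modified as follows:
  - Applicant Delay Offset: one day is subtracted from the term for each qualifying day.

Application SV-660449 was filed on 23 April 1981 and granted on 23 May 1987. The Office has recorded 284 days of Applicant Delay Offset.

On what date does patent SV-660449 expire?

(a) grant + 18 years → 23 May 2005.
(b) filing + 22 years → 23 April 2003.
Later of the two: 23 May 2005.
Applicant Delay Offset: −284 days → 12 August 2004.

2004-08-12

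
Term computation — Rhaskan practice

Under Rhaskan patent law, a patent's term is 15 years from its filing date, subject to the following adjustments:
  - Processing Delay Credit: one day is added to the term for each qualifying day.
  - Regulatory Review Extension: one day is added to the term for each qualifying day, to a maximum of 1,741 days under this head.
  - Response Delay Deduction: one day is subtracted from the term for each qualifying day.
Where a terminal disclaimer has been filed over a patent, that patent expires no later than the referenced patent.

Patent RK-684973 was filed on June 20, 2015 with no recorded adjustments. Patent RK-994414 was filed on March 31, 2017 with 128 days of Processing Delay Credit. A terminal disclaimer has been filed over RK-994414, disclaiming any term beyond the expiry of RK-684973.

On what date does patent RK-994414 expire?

June 20, 2030

Natural term of RK-994414:
  Base: filing + 15 years → 31 March 2032.
  Processing Delay Credit: +128 days → 6 August 2032.
Expiry of referenced patent RK-684973:
  Base: filing + 15 years → 20 June 2030.
Terminal disclaimer: RK-994414 expires on the earlier of 6 August 2032 and 20 June 2030.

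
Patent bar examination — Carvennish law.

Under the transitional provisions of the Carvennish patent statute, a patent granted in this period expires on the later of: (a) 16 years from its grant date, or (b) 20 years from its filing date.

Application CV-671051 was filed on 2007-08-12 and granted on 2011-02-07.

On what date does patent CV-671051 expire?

(a) grant + 16 years → 7 February 2027.
(b) filing + 20 years → 12 August 2027.
Later of the two: 12 August 2027.

August 12, 2027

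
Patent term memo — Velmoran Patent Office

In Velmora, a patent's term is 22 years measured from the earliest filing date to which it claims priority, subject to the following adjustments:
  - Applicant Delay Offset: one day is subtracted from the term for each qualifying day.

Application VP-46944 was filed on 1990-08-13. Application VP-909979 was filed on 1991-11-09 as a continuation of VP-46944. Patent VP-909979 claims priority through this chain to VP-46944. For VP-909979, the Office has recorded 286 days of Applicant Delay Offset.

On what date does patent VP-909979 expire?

November 1, 2011

Earliest priority filing: 13 August 1990.
Base term: 13 August 1990 + 22 years → 13 August 2012.
Applicant Delay Offset: −286 days → 1 November 2011.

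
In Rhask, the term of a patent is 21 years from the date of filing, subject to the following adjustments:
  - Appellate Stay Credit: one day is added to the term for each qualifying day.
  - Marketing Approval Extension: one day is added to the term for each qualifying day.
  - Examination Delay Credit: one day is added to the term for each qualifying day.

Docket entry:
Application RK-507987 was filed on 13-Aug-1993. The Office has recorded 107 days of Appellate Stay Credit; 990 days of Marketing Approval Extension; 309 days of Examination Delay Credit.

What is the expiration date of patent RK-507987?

Base term: filing date + 21 years → 13 August 2014.
Appellate Stay Credit: +107 days → 28 November 2014.
Marketing Approval Extension: +990 days → 14 August 2017.
Examination Delay Credit: +309 days → 19 June 2018.

June 19, 2018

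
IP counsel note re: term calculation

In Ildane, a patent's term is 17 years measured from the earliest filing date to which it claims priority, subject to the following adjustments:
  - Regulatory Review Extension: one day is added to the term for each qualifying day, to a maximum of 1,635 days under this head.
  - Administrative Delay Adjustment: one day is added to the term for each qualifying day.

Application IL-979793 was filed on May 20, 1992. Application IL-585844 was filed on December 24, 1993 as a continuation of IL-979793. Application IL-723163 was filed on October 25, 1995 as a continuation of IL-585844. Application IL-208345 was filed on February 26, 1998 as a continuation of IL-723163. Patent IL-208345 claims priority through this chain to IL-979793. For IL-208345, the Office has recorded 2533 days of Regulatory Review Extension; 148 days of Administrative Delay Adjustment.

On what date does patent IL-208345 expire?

April 7, 2014

Earliest priority filing: 20 May 1992.
Base term: 20 May 1992 + 17 years → 20 May 2009.
Regulatory Review Extension: 2533 days claimed exceeds the 1635-day cap, so +1635 days → 10 November 2013.
Administrative Delay Adjustment: +148 days → 7 April 2014.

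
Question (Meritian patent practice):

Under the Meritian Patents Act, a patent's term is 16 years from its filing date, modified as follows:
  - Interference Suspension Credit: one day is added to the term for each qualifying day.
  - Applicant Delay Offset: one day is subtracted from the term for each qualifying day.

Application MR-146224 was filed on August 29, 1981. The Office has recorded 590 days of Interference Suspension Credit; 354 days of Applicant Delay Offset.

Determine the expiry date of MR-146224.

April 22, 1998

Base term: filing date + 16 years → 29 August 1997.
Interference Suspension Credit: +590 days → 11 April 1999.
Applicant Delay Offset: −354 days → 22 April 1998.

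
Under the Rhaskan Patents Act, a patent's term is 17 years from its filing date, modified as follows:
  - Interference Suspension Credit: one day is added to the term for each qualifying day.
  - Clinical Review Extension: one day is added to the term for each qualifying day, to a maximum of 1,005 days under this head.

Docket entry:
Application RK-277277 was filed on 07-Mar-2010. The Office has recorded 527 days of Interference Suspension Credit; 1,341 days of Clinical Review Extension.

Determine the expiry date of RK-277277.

Base term: filing date + 17 years → 7 March 2027.
Interference Suspension Credit: +527 days → 15 August 2028.
Clinical Review Extension: 1341 days claimed exceeds the 1005-day cap, so +1005 days → 17 May 2031.

2031-05-17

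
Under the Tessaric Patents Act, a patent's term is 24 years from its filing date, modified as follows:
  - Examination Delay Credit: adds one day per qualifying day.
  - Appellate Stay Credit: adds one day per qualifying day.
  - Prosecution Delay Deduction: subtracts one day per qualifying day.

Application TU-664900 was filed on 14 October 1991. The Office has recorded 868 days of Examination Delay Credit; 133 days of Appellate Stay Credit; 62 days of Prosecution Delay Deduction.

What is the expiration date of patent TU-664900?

Base term: filing date + 24 years → 14 October 2015.
Examination Delay Credit: +868 days → 28 February 2018.
Appellate Stay Credit: +133 days → 11 July 2018.
Prosecution Delay Deduction: −62 days → 10 May 2018.

May 10, 2018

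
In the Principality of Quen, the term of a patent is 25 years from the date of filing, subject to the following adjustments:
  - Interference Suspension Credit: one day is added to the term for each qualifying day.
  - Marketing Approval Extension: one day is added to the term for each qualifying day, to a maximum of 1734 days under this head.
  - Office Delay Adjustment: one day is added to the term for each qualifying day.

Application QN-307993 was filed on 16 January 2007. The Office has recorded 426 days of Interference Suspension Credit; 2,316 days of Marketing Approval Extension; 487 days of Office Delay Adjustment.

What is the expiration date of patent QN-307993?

Base term: filing date + 25 years → 16 January 2032.
Interference Suspension Credit: +426 days → 17 March 2033.
Marketing Approval Extension: 2316 days claimed exceeds the 1734-day cap, so +1734 days → 15 December 2037.
Office Delay Adjustment: +487 days → 16 April 2039.

2039-04-16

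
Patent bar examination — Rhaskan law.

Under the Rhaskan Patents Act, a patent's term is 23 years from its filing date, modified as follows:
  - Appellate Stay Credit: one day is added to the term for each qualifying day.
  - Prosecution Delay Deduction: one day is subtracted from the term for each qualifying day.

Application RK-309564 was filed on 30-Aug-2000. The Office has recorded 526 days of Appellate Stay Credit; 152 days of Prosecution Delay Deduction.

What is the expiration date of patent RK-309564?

Base term: filing date + 23 years → 30 August 2023.
Appellate Stay Credit: +526 days → 6 February 2025.
Prosecution Delay Deduction: −152 days → 7 September 2024.

2024-09-07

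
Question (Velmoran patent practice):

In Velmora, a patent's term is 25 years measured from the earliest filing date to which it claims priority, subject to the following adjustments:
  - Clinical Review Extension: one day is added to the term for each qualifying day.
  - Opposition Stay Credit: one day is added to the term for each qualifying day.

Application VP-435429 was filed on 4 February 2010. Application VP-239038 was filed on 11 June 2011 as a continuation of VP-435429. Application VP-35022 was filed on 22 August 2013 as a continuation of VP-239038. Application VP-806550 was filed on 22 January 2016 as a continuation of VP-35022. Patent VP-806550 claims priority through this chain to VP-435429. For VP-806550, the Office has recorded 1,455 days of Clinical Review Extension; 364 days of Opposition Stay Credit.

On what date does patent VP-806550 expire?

January 28, 2040

Earliest priority filing: 4 February 2010.
Base term: 4 February 2010 + 25 years → 4 February 2035.
Clinical Review Extension: +1455 days → 29 January 2039.
Opposition Stay Credit: +364 days → 28 January 2040.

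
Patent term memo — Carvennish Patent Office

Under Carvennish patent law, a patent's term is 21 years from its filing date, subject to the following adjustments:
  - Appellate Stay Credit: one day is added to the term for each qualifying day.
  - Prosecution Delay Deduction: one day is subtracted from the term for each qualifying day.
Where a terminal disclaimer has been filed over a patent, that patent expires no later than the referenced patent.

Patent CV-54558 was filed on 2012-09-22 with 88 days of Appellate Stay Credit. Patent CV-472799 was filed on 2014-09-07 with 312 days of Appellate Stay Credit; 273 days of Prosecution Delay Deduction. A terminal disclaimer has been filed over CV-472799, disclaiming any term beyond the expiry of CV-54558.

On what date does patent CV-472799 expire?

Natural term of CV-472799:
  Base: filing + 21 years → 7 September 2035.
  Appellate Stay Credit: +312 days → 15 July 2036.
  Prosecution Delay Deduction: −273 days → 16 October 2035.
Expiry of referenced patent CV-54558:
  Base: filing + 21 years → 22 September 2033.
  Appellate Stay Credit: +88 days → 19 December 2033.
Terminal disclaimer: CV-472799 expires on the earlier of 16 October 2035 and 19 December 2033.

2033-12-19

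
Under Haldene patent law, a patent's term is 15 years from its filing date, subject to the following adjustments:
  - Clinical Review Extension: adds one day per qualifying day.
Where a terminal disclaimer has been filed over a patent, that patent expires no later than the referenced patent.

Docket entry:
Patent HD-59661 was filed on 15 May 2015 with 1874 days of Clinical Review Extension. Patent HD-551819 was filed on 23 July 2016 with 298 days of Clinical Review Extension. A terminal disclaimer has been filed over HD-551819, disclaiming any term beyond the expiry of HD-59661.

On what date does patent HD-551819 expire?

May 16, 2032

Natural term of HD-551819:
  Base: filing + 15 years → 23 July 2031.
  Clinical Review Extension: +298 days → 16 May 2032.
Expiry of referenced patent HD-59661:
  Base: filing + 15 years → 15 May 2030.
  Clinical Review Extension: +1874 days → 2 July 2035.
Terminal disclaimer: HD-551819 expires on the earlier of 16 May 2032 and 2 July 2035.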